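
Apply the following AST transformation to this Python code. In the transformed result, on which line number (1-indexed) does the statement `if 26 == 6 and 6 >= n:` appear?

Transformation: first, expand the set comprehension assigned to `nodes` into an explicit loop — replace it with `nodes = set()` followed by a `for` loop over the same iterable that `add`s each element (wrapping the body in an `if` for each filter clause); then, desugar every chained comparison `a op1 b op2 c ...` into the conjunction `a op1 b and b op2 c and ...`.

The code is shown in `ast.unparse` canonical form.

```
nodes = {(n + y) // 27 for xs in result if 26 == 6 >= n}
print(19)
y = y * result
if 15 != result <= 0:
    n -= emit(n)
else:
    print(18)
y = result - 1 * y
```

Transformed code:
nodes = set()
for xs in result:
    if 26 == 6 and 6 >= n:
        nodes.add((n + y) // 27)
print(19)
y = y * result
if 15 != result and result <= 0:
    n -= emit(n)
else:
    print(18)
y = result - 1 * y

3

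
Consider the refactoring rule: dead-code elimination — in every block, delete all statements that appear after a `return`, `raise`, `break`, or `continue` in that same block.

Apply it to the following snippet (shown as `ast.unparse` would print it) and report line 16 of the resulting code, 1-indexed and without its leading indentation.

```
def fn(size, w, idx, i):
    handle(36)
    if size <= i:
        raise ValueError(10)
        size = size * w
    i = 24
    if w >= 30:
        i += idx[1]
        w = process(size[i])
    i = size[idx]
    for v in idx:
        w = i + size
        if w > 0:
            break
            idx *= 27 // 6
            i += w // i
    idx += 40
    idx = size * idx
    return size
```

return size

Transformed code:
def fn(size, w, idx, i):
    handle(36)
    if size <= i:
        raise ValueError(10)
    i = 24
    if w >= 30:
        i += idx[1]
        w = process(size[i])
    i = size[idx]
    for v in idx:
        w = i + size
        if w > 0:
            break
    idx += 40
    idx = size * idx
    return size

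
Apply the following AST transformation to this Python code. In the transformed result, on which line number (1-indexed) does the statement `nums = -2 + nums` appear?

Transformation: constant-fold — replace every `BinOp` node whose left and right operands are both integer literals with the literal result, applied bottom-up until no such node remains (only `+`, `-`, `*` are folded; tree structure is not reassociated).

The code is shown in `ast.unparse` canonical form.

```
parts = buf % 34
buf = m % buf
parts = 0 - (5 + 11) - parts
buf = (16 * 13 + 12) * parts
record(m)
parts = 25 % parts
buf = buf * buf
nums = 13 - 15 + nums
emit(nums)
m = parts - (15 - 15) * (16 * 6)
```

8

Transformed code:
parts = buf % 34
buf = m % buf
parts = -16 - parts
buf = 220 * parts
record(m)
parts = 25 % parts
buf = buf * buf
nums = -2 + nums
emit(nums)
m = parts - 0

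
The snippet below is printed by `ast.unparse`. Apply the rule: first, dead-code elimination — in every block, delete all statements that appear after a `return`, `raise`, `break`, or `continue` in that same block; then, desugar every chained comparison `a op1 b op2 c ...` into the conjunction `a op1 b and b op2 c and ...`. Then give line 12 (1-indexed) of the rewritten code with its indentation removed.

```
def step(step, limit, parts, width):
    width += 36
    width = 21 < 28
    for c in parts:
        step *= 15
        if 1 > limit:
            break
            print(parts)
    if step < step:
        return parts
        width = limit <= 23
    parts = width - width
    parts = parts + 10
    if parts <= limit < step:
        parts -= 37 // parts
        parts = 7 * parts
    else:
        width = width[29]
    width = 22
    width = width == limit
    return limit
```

Transformed code:
def step(step, limit, parts, width):
    width += 36
    width = 21 < 28
    for c in parts:
        step *= 15
        if 1 > limit:
            break
    if step < step:
        return parts
    parts = width - width
    parts = parts + 10
    if parts <= limit and limit < step:
        parts -= 37 // parts
        parts = 7 * parts
    else:
        width = width[29]
    width = 22
    width = width == limit
    return limit

if parts <= limit and limit < step:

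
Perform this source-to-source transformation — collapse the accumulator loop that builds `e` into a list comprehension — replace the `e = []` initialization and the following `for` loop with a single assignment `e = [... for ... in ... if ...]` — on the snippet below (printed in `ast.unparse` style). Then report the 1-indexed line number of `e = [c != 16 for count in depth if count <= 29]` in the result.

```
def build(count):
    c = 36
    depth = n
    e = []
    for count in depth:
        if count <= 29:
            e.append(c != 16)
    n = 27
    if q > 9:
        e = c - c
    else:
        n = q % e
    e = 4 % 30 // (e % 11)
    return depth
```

Transformed code:
def build(count):
    c = 36
    depth = n
    e = [c != 16 for count in depth if count <= 29]
    n = 27
    if q > 9:
        e = c - c
    else:
        n = q % e
    e = 4 % 30 // (e % 11)
    return depth

4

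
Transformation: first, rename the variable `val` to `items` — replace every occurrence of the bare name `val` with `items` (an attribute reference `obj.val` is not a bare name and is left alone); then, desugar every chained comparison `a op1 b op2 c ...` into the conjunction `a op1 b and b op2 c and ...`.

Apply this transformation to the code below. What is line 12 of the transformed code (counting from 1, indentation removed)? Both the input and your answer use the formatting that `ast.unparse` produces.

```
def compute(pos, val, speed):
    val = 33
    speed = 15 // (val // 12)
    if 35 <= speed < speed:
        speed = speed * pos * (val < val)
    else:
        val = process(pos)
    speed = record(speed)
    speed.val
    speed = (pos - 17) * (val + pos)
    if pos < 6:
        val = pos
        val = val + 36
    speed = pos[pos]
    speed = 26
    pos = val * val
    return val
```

items = pos

Transformed code:
def compute(pos, items, speed):
    items = 33
    speed = 15 // (items // 12)
    if 35 <= speed and speed < speed:
        speed = speed * pos * (items < items)
    else:
        items = process(pos)
    speed = record(speed)
    speed.val
    speed = (pos - 17) * (items + pos)
    if pos < 6:
        items = pos
        items = items + 36
    speed = pos[pos]
    speed = 26
    pos = items * items
    return items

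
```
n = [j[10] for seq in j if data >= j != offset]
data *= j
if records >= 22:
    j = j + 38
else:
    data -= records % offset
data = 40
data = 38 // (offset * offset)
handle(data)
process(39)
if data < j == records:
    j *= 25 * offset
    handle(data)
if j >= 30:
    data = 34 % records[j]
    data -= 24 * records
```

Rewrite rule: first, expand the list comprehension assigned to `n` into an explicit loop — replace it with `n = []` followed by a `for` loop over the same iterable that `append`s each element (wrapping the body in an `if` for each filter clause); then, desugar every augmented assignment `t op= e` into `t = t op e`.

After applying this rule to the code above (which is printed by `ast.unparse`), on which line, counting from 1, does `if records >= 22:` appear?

6

Transformed code:
n = []
for seq in j:
    if data >= j != offset:
        n.append(j[10])
data = data * j
if records >= 22:
    j = j + 38
else:
    data = data - records % offset
data = 40
data = 38 // (offset * offset)
handle(data)
process(39)
if data < j == records:
    j = j * (25 * offset)
    handle(data)
if j >= 30:
    data = 34 % records[j]
    data = data - 24 * records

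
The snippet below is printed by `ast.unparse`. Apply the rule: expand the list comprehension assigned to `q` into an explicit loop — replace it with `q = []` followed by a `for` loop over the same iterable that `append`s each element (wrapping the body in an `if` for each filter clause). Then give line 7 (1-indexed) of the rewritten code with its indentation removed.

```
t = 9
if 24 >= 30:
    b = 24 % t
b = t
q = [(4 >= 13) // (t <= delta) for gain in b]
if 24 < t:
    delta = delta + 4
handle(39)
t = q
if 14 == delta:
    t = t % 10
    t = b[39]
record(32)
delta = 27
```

Transformed code:
t = 9
if 24 >= 30:
    b = 24 % t
b = t
q = []
for gain in b:
    q.append((4 >= 13) // (t <= delta))
if 24 < t:
    delta = delta + 4
handle(39)
t = q
if 14 == delta:
    t = t % 10
    t = b[39]
record(32)
delta = 27

q.append((4 >= 13) // (t <= delta))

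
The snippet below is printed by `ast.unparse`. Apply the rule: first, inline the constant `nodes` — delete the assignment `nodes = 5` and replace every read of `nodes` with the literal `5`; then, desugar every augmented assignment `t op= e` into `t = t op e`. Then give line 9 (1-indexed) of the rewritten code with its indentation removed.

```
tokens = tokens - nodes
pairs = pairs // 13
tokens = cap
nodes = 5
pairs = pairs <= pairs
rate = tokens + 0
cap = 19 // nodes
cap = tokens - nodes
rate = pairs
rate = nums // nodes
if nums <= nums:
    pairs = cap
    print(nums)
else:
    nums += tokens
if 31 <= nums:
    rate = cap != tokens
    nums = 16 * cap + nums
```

rate = nums // 5

Transformed code:
tokens = tokens - 5
pairs = pairs // 13
tokens = cap
pairs = pairs <= pairs
rate = tokens + 0
cap = 19 // 5
cap = tokens - 5
rate = pairs
rate = nums // 5
if nums <= nums:
    pairs = cap
    print(nums)
else:
    nums = nums + tokens
if 31 <= nums:
    rate = cap != tokens
    nums = 16 * cap + nums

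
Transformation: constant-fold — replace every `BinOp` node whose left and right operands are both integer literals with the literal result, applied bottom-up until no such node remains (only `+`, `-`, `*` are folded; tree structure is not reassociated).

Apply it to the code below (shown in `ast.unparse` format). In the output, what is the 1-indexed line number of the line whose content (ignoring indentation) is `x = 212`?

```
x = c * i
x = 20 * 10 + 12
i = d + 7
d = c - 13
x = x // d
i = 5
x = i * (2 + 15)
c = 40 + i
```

2

Transformed code:
x = c * i
x = 212
i = d + 7
d = c - 13
x = x // d
i = 5
x = i * 17
c = 40 + i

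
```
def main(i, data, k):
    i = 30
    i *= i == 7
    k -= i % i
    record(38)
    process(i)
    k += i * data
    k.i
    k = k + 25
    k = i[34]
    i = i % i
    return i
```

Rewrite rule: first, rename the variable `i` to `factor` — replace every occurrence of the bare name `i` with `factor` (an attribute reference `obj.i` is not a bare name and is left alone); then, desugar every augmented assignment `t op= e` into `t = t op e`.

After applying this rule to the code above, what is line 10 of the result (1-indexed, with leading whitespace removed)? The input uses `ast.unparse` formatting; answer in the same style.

k = factor[34]

Transformed code:
def main(factor, data, k):
    factor = 30
    factor = factor * (factor == 7)
    k = k - factor % factor
    record(38)
    process(factor)
    k = k + factor * data
    k.i
    k = k + 25
    k = factor[34]
    factor = factor % factor
    return factor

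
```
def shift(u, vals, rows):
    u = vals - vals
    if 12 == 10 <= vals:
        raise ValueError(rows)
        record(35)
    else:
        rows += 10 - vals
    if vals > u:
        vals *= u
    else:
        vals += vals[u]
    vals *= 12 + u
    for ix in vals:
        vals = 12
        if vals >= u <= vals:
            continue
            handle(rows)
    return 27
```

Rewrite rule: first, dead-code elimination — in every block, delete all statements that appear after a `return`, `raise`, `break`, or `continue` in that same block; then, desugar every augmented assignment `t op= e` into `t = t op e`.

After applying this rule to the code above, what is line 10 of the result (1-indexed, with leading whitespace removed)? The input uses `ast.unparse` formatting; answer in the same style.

Transformed code:
def shift(u, vals, rows):
    u = vals - vals
    if 12 == 10 <= vals:
        raise ValueError(rows)
    else:
        rows = rows + (10 - vals)
    if vals > u:
        vals = vals * u
    else:
        vals = vals + vals[u]
    vals = vals * (12 + u)
    for ix in vals:
        vals = 12
        if vals >= u <= vals:
            continue
    return 27

vals = vals + vals[u]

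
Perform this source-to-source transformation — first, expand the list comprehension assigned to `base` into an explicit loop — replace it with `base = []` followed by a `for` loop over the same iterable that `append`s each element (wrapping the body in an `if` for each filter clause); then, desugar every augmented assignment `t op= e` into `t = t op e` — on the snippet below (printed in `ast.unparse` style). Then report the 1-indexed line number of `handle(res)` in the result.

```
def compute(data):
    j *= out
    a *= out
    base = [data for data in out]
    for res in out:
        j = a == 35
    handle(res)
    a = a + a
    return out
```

Transformed code:
def compute(data):
    j = j * out
    a = a * out
    base = []
    for data in out:
        base.append(data)
    for res in out:
        j = a == 35
    handle(res)
    a = a + a
    return out

9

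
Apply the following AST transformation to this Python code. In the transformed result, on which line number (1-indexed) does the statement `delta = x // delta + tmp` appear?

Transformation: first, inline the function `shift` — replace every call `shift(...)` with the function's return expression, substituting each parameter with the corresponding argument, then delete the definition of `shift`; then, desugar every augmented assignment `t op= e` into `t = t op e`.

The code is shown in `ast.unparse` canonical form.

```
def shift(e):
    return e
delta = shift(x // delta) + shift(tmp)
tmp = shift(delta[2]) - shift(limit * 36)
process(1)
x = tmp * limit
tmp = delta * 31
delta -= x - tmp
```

1

Transformed code:
delta = x // delta + tmp
tmp = delta[2] - limit * 36
process(1)
x = tmp * limit
tmp = delta * 31
delta = delta - (x - tmp)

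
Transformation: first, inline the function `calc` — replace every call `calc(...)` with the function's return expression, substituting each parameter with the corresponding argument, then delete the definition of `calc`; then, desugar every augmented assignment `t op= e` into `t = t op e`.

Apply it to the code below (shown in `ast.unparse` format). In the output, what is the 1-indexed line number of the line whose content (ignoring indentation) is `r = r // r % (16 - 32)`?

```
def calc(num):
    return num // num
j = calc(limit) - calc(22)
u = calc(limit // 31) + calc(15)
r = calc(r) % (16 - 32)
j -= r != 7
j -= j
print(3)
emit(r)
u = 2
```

Transformed code:
j = limit // limit - 22 // 22
u = limit // 31 // (limit // 31) + 15 // 15
r = r // r % (16 - 32)
j = j - (r != 7)
j = j - j
print(3)
emit(r)
u = 2

3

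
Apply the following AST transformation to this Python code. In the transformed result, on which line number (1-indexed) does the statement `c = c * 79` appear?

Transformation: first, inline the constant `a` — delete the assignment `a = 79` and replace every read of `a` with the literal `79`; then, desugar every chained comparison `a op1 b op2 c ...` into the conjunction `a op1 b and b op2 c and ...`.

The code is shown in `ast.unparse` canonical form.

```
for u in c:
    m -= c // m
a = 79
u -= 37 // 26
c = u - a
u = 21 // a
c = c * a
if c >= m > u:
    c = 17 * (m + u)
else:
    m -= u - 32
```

Transformed code:
for u in c:
    m -= c // m
u -= 37 // 26
c = u - 79
u = 21 // 79
c = c * 79
if c >= m and m > u:
    c = 17 * (m + u)
else:
    m -= u - 32

6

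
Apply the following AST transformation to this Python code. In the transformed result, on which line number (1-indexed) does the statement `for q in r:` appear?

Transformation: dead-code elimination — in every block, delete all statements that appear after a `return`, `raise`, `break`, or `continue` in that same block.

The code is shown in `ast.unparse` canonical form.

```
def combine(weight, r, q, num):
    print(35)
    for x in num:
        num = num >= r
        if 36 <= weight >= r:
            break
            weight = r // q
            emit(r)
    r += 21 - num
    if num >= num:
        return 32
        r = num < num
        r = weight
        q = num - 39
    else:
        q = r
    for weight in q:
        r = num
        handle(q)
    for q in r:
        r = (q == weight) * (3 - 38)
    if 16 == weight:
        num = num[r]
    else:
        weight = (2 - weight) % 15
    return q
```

Transformed code:
def combine(weight, r, q, num):
    print(35)
    for x in num:
        num = num >= r
        if 36 <= weight >= r:
            break
    r += 21 - num
    if num >= num:
        return 32
    else:
        q = r
    for weight in q:
        r = num
        handle(q)
    for q in r:
        r = (q == weight) * (3 - 38)
    if 16 == weight:
        num = num[r]
    else:
        weight = (2 - weight) % 15
    return q

15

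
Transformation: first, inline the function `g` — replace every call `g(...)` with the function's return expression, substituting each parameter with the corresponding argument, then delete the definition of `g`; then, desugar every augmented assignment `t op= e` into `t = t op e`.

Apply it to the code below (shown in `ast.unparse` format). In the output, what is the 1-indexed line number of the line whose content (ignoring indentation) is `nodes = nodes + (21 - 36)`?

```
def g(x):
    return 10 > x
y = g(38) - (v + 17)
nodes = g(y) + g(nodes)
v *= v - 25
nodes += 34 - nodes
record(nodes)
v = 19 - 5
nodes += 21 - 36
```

7

Transformed code:
y = (10 > 38) - (v + 17)
nodes = (10 > y) + (10 > nodes)
v = v * (v - 25)
nodes = nodes + (34 - nodes)
record(nodes)
v = 19 - 5
nodes = nodes + (21 - 36)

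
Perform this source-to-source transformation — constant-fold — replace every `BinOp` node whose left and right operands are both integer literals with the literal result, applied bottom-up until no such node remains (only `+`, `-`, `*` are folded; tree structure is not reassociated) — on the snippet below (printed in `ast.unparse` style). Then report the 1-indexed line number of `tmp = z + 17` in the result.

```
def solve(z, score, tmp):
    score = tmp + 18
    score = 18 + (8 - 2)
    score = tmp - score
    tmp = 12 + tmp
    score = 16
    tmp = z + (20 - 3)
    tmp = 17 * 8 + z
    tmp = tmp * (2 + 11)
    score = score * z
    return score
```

7

Transformed code:
def solve(z, score, tmp):
    score = tmp + 18
    score = 24
    score = tmp - score
    tmp = 12 + tmp
    score = 16
    tmp = z + 17
    tmp = 136 + z
    tmp = tmp * 13
    score = score * z
    return score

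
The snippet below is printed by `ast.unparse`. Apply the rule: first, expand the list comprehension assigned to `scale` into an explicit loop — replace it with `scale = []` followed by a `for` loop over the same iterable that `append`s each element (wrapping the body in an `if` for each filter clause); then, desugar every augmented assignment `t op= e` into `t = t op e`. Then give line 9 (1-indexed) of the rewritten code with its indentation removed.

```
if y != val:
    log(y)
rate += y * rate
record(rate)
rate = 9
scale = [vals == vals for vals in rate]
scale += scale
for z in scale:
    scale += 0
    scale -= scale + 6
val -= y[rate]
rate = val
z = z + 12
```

Transformed code:
if y != val:
    log(y)
rate = rate + y * rate
record(rate)
rate = 9
scale = []
for vals in rate:
    scale.append(vals == vals)
scale = scale + scale
for z in scale:
    scale = scale + 0
    scale = scale - (scale + 6)
val = val - y[rate]
rate = val
z = z + 12

scale = scale + scale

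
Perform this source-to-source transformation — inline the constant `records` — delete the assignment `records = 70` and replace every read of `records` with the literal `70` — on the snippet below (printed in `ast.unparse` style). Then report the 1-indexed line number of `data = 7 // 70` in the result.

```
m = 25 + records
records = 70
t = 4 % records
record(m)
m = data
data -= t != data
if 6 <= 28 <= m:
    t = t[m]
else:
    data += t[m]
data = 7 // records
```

10

Transformed code:
m = 25 + 70
t = 4 % 70
record(m)
m = data
data -= t != data
if 6 <= 28 <= m:
    t = t[m]
else:
    data += t[m]
data = 7 // 70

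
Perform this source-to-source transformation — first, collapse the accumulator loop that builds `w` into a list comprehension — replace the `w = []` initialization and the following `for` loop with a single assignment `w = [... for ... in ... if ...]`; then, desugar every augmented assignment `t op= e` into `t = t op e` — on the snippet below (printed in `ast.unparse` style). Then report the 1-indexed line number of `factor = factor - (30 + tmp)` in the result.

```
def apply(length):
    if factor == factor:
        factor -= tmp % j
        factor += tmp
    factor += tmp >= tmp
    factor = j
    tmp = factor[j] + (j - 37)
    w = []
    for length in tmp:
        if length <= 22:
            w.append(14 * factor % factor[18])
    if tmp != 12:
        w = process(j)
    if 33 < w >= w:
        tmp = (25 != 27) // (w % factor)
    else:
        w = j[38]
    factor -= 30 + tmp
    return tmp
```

15

Transformed code:
def apply(length):
    if factor == factor:
        factor = factor - tmp % j
        factor = factor + tmp
    factor = factor + (tmp >= tmp)
    factor = j
    tmp = factor[j] + (j - 37)
    w = [14 * factor % factor[18] for length in tmp if length <= 22]
    if tmp != 12:
        w = process(j)
    if 33 < w >= w:
        tmp = (25 != 27) // (w % factor)
    else:
        w = j[38]
    factor = factor - (30 + tmp)
    return tmp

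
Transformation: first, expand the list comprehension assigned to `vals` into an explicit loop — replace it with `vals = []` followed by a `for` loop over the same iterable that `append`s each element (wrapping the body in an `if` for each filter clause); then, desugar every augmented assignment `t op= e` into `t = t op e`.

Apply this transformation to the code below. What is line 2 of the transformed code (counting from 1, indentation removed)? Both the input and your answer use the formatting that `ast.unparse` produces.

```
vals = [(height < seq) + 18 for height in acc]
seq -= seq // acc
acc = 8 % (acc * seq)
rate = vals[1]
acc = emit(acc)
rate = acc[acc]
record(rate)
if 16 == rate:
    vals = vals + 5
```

for height in acc:

Transformed code:
vals = []
for height in acc:
    vals.append((height < seq) + 18)
seq = seq - seq // acc
acc = 8 % (acc * seq)
rate = vals[1]
acc = emit(acc)
rate = acc[acc]
record(rate)
if 16 == rate:
    vals = vals + 5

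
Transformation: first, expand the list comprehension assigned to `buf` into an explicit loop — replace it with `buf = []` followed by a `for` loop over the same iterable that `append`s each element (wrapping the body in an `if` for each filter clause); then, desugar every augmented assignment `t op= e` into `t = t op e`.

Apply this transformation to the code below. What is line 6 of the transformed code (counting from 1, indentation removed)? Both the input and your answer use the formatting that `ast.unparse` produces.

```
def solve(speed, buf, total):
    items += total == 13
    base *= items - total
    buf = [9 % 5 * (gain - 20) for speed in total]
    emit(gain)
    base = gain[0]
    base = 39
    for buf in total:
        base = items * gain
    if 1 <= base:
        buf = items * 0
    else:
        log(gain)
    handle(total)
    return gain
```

buf.append(9 % 5 * (gain - 20))

Transformed code:
def solve(speed, buf, total):
    items = items + (total == 13)
    base = base * (items - total)
    buf = []
    for speed in total:
        buf.append(9 % 5 * (gain - 20))
    emit(gain)
    base = gain[0]
    base = 39
    for buf in total:
        base = items * gain
    if 1 <= base:
        buf = items * 0
    else:
        log(gain)
    handle(total)
    return gain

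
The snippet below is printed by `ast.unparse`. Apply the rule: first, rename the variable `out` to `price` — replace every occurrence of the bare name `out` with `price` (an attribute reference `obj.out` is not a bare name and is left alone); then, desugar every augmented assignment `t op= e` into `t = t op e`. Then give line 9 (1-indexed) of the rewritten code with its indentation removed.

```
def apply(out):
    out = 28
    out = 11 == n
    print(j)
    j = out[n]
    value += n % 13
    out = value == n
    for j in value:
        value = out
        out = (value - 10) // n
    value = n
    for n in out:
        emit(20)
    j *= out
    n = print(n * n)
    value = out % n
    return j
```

value = price

Transformed code:
def apply(price):
    price = 28
    price = 11 == n
    print(j)
    j = price[n]
    value = value + n % 13
    price = value == n
    for j in value:
        value = price
        price = (value - 10) // n
    value = n
    for n in price:
        emit(20)
    j = j * price
    n = print(n * n)
    value = price % n
    return j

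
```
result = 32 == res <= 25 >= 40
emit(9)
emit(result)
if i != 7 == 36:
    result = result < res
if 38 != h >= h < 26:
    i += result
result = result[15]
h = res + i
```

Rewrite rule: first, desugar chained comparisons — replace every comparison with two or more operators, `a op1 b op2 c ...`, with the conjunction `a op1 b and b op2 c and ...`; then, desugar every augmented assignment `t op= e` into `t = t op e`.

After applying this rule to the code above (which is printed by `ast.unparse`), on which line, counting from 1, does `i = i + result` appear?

Transformed code:
result = 32 == res and res <= 25 and (25 >= 40)
emit(9)
emit(result)
if i != 7 and 7 == 36:
    result = result < res
if 38 != h and h >= h and (h < 26):
    i = i + result
result = result[15]
h = res + i

7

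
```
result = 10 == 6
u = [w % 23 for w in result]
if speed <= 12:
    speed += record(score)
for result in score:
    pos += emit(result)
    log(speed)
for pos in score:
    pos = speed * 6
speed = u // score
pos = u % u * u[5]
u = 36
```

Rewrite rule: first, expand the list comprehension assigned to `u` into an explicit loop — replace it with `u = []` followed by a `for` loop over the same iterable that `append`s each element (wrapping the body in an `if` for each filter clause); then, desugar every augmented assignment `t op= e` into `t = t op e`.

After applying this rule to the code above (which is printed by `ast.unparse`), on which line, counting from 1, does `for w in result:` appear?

3

Transformed code:
result = 10 == 6
u = []
for w in result:
    u.append(w % 23)
if speed <= 12:
    speed = speed + record(score)
for result in score:
    pos = pos + emit(result)
    log(speed)
for pos in score:
    pos = speed * 6
speed = u // score
pos = u % u * u[5]
u = 36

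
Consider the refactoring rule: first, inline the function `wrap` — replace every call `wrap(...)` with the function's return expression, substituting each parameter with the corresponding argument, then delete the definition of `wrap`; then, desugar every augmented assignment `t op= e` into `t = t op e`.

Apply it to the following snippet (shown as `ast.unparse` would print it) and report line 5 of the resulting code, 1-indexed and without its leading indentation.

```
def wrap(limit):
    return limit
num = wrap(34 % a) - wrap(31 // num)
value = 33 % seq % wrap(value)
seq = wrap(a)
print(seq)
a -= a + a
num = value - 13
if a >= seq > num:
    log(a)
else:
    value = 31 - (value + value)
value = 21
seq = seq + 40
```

Transformed code:
num = 34 % a - 31 // num
value = 33 % seq % value
seq = a
print(seq)
a = a - (a + a)
num = value - 13
if a >= seq > num:
    log(a)
else:
    value = 31 - (value + value)
value = 21
seq = seq + 40

a = a - (a + a)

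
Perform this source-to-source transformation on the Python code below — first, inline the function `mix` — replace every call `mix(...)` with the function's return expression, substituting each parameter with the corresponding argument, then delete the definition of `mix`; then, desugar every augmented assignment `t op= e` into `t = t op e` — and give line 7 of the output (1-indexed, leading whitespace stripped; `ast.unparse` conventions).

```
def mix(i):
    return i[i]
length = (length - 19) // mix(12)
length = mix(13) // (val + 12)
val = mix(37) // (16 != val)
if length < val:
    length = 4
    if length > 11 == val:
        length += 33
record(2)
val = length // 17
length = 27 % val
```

Transformed code:
length = (length - 19) // 12[12]
length = 13[13] // (val + 12)
val = 37[37] // (16 != val)
if length < val:
    length = 4
    if length > 11 == val:
        length = length + 33
record(2)
val = length // 17
length = 27 % val

length = length + 33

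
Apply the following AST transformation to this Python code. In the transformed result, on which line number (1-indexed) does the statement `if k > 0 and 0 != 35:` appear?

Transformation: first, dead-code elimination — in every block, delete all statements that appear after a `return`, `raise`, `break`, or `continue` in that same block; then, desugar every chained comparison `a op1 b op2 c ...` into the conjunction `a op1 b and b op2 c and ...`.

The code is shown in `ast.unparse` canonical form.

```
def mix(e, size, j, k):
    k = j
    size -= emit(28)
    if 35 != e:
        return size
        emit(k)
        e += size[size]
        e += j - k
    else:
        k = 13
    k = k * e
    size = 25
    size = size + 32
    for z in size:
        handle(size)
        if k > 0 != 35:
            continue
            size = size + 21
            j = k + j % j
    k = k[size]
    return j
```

Transformed code:
def mix(e, size, j, k):
    k = j
    size -= emit(28)
    if 35 != e:
        return size
    else:
        k = 13
    k = k * e
    size = 25
    size = size + 32
    for z in size:
        handle(size)
        if k > 0 and 0 != 35:
            continue
    k = k[size]
    return j

13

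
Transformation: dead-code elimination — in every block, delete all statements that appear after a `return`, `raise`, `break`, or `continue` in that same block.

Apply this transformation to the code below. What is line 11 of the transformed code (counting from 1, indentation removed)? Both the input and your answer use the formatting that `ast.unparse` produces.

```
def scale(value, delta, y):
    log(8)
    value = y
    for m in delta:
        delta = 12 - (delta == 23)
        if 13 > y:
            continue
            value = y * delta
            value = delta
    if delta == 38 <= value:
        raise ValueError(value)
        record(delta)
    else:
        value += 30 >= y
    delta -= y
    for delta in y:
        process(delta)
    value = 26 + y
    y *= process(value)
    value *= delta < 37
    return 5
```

Transformed code:
def scale(value, delta, y):
    log(8)
    value = y
    for m in delta:
        delta = 12 - (delta == 23)
        if 13 > y:
            continue
    if delta == 38 <= value:
        raise ValueError(value)
    else:
        value += 30 >= y
    delta -= y
    for delta in y:
        process(delta)
    value = 26 + y
    y *= process(value)
    value *= delta < 37
    return 5

value += 30 >= y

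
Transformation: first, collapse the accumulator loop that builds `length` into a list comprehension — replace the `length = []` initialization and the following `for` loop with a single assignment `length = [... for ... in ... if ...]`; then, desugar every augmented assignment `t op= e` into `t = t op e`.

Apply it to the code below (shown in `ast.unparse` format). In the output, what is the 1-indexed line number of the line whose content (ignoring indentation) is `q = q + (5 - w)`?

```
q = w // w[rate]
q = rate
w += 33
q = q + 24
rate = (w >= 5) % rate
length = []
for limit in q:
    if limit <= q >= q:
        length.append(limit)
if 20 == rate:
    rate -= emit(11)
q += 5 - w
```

Transformed code:
q = w // w[rate]
q = rate
w = w + 33
q = q + 24
rate = (w >= 5) % rate
length = [limit for limit in q if limit <= q >= q]
if 20 == rate:
    rate = rate - emit(11)
q = q + (5 - w)

9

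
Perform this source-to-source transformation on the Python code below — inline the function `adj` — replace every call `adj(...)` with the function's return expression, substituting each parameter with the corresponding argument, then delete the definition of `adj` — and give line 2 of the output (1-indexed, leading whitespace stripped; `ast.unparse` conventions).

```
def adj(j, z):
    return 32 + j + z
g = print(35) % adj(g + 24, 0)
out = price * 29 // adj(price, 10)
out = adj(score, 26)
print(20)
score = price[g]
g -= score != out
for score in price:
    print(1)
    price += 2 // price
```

Transformed code:
g = print(35) % (32 + (g + 24) + 0)
out = price * 29 // (32 + price + 10)
out = 32 + score + 26
print(20)
score = price[g]
g -= score != out
for score in price:
    print(1)
    price += 2 // price

out = price * 29 // (32 + price + 10)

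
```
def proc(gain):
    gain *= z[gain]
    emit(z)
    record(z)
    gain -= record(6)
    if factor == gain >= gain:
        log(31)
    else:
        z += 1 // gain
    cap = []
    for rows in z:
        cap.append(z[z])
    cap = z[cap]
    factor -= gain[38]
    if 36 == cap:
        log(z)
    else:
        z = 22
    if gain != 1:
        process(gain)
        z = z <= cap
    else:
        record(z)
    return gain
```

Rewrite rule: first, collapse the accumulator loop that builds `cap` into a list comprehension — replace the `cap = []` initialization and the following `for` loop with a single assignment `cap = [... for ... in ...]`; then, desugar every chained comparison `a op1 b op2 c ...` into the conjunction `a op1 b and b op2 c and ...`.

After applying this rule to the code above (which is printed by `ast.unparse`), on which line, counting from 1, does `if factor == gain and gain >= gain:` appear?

6

Transformed code:
def proc(gain):
    gain *= z[gain]
    emit(z)
    record(z)
    gain -= record(6)
    if factor == gain and gain >= gain:
        log(31)
    else:
        z += 1 // gain
    cap = [z[z] for rows in z]
    cap = z[cap]
    factor -= gain[38]
    if 36 == cap:
        log(z)
    else:
        z = 22
    if gain != 1:
        process(gain)
        z = z <= cap
    else:
        record(z)
    return gain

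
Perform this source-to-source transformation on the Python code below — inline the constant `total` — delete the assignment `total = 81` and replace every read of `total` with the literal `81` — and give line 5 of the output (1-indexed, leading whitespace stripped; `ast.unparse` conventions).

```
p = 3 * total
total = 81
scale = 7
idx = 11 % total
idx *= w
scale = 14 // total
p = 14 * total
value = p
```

Transformed code:
p = 3 * 81
scale = 7
idx = 11 % 81
idx *= w
scale = 14 // 81
p = 14 * 81
value = p

scale = 14 // 81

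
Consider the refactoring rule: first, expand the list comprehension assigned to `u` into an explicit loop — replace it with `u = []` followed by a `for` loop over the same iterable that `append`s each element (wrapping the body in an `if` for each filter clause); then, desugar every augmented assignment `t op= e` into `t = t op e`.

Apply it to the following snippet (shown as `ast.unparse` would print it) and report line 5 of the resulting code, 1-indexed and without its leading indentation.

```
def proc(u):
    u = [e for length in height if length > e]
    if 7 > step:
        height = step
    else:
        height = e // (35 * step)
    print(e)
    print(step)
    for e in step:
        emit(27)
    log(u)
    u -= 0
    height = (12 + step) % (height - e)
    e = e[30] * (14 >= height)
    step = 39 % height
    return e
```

u.append(e)

Transformed code:
def proc(u):
    u = []
    for length in height:
        if length > e:
            u.append(e)
    if 7 > step:
        height = step
    else:
        height = e // (35 * step)
    print(e)
    print(step)
    for e in step:
        emit(27)
    log(u)
    u = u - 0
    height = (12 + step) % (height - e)
    e = e[30] * (14 >= height)
    step = 39 % height
    return e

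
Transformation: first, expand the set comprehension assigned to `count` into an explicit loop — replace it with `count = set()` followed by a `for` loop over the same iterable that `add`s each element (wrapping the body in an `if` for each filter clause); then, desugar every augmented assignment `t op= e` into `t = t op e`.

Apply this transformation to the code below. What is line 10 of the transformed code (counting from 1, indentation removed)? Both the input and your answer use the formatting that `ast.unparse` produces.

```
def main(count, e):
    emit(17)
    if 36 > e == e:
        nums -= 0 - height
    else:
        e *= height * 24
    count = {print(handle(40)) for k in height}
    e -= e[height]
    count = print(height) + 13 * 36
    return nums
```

Transformed code:
def main(count, e):
    emit(17)
    if 36 > e == e:
        nums = nums - (0 - height)
    else:
        e = e * (height * 24)
    count = set()
    for k in height:
        count.add(print(handle(40)))
    e = e - e[height]
    count = print(height) + 13 * 36
    return nums

e = e - e[height]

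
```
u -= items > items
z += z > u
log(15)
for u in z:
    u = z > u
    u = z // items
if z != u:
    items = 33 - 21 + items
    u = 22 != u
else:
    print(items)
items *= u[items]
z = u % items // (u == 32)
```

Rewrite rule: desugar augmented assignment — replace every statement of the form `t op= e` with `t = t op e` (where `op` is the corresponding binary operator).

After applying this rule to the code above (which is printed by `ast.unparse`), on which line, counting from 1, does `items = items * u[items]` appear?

Transformed code:
u = u - (items > items)
z = z + (z > u)
log(15)
for u in z:
    u = z > u
    u = z // items
if z != u:
    items = 33 - 21 + items
    u = 22 != u
else:
    print(items)
items = items * u[items]
z = u % items // (u == 32)

12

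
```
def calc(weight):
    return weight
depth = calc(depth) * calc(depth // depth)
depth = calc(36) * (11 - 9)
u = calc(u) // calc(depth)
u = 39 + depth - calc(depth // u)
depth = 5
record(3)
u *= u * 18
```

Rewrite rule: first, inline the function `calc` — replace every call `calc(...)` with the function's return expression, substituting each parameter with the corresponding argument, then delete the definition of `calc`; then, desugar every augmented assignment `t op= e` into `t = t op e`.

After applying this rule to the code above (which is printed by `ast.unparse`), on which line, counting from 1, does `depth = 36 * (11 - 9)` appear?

2

Transformed code:
depth = depth * (depth // depth)
depth = 36 * (11 - 9)
u = u // depth
u = 39 + depth - depth // u
depth = 5
record(3)
u = u * (u * 18)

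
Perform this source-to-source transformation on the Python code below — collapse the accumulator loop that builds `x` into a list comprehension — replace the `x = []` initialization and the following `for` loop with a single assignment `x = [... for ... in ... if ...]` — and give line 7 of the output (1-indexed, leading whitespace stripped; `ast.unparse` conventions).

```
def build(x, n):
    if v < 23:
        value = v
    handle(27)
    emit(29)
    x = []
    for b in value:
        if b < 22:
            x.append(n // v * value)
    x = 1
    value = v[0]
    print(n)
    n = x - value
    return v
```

x = 1

Transformed code:
def build(x, n):
    if v < 23:
        value = v
    handle(27)
    emit(29)
    x = [n // v * value for b in value if b < 22]
    x = 1
    value = v[0]
    print(n)
    n = x - value
    return v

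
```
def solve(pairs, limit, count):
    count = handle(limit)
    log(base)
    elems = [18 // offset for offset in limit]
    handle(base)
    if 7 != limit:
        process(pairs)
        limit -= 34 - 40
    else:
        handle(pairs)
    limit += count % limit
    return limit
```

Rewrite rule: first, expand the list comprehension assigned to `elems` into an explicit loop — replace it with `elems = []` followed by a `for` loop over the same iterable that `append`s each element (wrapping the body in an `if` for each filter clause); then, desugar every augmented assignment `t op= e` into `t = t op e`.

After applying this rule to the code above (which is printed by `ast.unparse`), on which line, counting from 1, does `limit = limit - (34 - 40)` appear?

Transformed code:
def solve(pairs, limit, count):
    count = handle(limit)
    log(base)
    elems = []
    for offset in limit:
        elems.append(18 // offset)
    handle(base)
    if 7 != limit:
        process(pairs)
        limit = limit - (34 - 40)
    else:
        handle(pairs)
    limit = limit + count % limit
    return limit

10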